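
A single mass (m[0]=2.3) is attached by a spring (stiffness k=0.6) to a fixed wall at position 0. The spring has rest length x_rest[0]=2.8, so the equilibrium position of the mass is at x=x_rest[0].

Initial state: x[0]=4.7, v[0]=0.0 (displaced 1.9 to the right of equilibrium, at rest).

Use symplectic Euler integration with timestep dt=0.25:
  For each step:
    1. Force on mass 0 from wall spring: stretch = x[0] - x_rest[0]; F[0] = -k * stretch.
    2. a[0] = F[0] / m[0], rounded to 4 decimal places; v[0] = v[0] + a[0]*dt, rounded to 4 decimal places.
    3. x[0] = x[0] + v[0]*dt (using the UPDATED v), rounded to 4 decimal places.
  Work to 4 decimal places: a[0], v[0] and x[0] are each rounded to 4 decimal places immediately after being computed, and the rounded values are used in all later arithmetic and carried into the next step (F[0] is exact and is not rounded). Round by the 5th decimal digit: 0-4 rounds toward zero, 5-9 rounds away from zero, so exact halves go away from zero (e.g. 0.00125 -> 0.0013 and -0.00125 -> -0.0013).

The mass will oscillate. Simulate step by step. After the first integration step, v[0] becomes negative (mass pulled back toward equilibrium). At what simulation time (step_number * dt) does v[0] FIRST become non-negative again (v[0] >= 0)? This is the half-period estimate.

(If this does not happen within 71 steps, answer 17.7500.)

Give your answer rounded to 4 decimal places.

Answer: 6.2500

Derivation:
Step 0: x=[4.7000] v=[0.0000]
Step 1: x=[4.6690] v=[-0.1239]
Step 2: x=[4.6076] v=[-0.2458]
Step 3: x=[4.5167] v=[-0.3637]
Step 4: x=[4.3978] v=[-0.4757]
Step 5: x=[4.2528] v=[-0.5799]
Step 6: x=[4.0841] v=[-0.6747]
Step 7: x=[3.8945] v=[-0.7585]
Step 8: x=[3.6870] v=[-0.8299]
Step 9: x=[3.4651] v=[-0.8878]
Step 10: x=[3.2323] v=[-0.9312]
Step 11: x=[2.9925] v=[-0.9594]
Step 12: x=[2.7495] v=[-0.9720]
Step 13: x=[2.5073] v=[-0.9687]
Step 14: x=[2.2699] v=[-0.9496]
Step 15: x=[2.0412] v=[-0.9150]
Step 16: x=[1.8248] v=[-0.8655]
Step 17: x=[1.6243] v=[-0.8019]
Step 18: x=[1.4430] v=[-0.7252]
Step 19: x=[1.2838] v=[-0.6367]
Step 20: x=[1.1494] v=[-0.5378]
Step 21: x=[1.0419] v=[-0.4302]
Step 22: x=[0.9630] v=[-0.3156]
Step 23: x=[0.9141] v=[-0.1958]
Step 24: x=[0.8959] v=[-0.0728]
Step 25: x=[0.9088] v=[0.0514]
First v>=0 after going negative at step 25, time=6.2500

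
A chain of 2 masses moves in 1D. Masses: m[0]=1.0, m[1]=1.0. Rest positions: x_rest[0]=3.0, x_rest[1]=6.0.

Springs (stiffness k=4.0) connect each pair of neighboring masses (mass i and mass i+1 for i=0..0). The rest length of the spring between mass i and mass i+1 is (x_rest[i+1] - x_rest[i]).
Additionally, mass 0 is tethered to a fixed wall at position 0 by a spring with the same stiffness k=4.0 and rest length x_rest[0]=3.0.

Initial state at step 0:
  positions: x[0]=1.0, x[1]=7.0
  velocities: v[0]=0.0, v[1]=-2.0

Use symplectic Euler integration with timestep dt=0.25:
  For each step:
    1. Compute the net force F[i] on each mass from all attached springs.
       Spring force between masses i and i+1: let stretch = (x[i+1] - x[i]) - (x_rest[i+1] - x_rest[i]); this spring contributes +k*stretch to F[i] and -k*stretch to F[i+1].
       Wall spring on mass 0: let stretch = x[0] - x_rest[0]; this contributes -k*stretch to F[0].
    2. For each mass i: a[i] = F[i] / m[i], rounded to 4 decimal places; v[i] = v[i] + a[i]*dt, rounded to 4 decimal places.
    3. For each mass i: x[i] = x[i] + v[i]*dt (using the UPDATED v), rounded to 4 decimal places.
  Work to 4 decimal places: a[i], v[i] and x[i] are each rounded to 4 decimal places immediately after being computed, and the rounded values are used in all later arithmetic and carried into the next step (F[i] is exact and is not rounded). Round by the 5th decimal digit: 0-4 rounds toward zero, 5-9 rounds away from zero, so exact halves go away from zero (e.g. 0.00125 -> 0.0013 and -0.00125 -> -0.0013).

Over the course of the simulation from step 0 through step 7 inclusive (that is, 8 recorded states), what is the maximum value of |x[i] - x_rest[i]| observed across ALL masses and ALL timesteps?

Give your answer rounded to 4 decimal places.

Answer: 2.7330

Derivation:
Step 0: x=[1.0000 7.0000] v=[0.0000 -2.0000]
Step 1: x=[2.2500 5.7500] v=[5.0000 -5.0000]
Step 2: x=[3.8125 4.3750] v=[6.2500 -5.5000]
Step 3: x=[4.5625 3.6094] v=[3.0000 -3.0625]
Step 4: x=[3.9336 3.8321] v=[-2.5156 0.8906]
Step 5: x=[2.2959 4.8301] v=[-6.5507 3.9921]
Step 6: x=[0.7178 5.9446] v=[-6.3124 4.4579]
Step 7: x=[0.2670 6.5024] v=[-1.8034 2.2311]
Max displacement = 2.7330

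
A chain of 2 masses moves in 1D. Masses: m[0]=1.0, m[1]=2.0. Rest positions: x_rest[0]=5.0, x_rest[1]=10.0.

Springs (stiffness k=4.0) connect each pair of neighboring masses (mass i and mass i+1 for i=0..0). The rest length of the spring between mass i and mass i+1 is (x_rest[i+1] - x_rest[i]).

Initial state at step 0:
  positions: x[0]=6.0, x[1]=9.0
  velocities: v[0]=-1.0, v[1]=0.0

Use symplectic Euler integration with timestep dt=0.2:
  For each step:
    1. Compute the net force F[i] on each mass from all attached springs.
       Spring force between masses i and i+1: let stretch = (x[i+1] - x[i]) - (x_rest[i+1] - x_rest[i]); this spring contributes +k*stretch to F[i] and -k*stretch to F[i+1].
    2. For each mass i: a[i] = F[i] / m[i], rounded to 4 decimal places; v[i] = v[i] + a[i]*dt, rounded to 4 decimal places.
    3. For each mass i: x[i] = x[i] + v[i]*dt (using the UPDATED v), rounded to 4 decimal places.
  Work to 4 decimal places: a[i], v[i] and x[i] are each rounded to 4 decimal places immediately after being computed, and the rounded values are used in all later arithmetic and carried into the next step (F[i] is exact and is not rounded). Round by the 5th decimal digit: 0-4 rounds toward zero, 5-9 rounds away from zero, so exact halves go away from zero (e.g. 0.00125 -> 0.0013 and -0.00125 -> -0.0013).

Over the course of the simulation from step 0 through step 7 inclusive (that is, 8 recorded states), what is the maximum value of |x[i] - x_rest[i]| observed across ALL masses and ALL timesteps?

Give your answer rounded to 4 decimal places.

Step 0: x=[6.0000 9.0000] v=[-1.0000 0.0000]
Step 1: x=[5.4800 9.1600] v=[-2.6000 0.8000]
Step 2: x=[4.7488 9.4256] v=[-3.6560 1.3280]
Step 3: x=[3.9659 9.7171] v=[-3.9146 1.4573]
Step 4: x=[3.3032 9.9485] v=[-3.3136 1.1568]
Step 5: x=[2.9037 10.0482] v=[-1.9974 0.4987]
Step 6: x=[2.8473 9.9764] v=[-0.2818 -0.3591]
Step 7: x=[3.1316 9.7343] v=[1.4215 -1.2107]
Max displacement = 2.1527

Answer: 2.1527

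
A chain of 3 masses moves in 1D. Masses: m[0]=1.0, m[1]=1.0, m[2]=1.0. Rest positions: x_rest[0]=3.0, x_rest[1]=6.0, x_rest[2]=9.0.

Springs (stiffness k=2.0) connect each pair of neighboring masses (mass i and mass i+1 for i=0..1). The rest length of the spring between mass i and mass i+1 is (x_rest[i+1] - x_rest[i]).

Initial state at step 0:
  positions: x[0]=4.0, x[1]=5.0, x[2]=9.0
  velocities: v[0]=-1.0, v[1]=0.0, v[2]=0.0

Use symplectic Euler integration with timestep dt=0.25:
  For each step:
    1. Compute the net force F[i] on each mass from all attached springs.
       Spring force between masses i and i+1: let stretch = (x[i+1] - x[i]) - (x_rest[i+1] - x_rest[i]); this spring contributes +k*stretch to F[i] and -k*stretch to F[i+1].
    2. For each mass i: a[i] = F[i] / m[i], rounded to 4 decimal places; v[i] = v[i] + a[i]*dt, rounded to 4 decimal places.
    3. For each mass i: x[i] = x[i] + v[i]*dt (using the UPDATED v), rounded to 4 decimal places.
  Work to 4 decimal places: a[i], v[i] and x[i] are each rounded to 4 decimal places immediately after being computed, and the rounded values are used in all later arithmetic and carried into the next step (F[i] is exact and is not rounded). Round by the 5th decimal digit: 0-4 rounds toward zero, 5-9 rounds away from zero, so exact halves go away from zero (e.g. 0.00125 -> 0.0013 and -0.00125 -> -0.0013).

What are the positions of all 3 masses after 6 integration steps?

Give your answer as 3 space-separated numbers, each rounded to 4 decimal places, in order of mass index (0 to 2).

Answer: 1.5687 6.0701 8.8613

Derivation:
Step 0: x=[4.0000 5.0000 9.0000] v=[-1.0000 0.0000 0.0000]
Step 1: x=[3.5000 5.3750 8.8750] v=[-2.0000 1.5000 -0.5000]
Step 2: x=[2.8594 5.9531 8.6875] v=[-2.5625 2.3125 -0.7500]
Step 3: x=[2.2305 6.4863 8.5332] v=[-2.5157 2.1329 -0.6172]
Step 4: x=[1.7586 6.7434 8.4980] v=[-1.8878 1.0285 -0.1407]
Step 5: x=[1.5348 6.5968 8.6185] v=[-0.8954 -0.5866 0.4820]
Step 6: x=[1.5687 6.0701 8.8613] v=[0.1356 -2.1068 0.9712]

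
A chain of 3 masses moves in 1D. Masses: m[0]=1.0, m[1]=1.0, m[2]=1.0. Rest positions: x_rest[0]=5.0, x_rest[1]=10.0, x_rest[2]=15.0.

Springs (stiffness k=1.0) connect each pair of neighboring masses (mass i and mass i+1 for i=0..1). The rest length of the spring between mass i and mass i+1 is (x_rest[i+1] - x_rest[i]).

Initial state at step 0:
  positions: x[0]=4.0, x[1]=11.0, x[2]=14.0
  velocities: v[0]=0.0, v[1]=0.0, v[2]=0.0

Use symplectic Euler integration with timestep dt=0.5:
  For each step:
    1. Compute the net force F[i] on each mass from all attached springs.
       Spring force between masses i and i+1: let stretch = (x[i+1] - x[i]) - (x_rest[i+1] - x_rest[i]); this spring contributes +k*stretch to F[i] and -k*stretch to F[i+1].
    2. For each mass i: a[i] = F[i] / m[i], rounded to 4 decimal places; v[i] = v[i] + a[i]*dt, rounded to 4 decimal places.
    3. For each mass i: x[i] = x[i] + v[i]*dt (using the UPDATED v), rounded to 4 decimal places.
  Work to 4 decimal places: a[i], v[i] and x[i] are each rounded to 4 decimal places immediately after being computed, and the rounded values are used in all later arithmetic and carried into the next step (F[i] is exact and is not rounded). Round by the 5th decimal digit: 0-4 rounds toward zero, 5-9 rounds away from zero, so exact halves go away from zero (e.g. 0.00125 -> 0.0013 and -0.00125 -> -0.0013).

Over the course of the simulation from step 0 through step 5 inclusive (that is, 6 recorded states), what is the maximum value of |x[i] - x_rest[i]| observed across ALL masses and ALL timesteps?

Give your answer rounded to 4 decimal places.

Step 0: x=[4.0000 11.0000 14.0000] v=[0.0000 0.0000 0.0000]
Step 1: x=[4.5000 10.0000 14.5000] v=[1.0000 -2.0000 1.0000]
Step 2: x=[5.1250 8.7500 15.1250] v=[1.2500 -2.5000 1.2500]
Step 3: x=[5.4063 8.1875 15.4063] v=[0.5625 -1.1250 0.5625]
Step 4: x=[5.1329 8.7344 15.1329] v=[-0.5469 1.0938 -0.5469]
Step 5: x=[4.5098 9.9806 14.5098] v=[-1.2462 2.4923 -1.2462]
Max displacement = 1.8125

Answer: 1.8125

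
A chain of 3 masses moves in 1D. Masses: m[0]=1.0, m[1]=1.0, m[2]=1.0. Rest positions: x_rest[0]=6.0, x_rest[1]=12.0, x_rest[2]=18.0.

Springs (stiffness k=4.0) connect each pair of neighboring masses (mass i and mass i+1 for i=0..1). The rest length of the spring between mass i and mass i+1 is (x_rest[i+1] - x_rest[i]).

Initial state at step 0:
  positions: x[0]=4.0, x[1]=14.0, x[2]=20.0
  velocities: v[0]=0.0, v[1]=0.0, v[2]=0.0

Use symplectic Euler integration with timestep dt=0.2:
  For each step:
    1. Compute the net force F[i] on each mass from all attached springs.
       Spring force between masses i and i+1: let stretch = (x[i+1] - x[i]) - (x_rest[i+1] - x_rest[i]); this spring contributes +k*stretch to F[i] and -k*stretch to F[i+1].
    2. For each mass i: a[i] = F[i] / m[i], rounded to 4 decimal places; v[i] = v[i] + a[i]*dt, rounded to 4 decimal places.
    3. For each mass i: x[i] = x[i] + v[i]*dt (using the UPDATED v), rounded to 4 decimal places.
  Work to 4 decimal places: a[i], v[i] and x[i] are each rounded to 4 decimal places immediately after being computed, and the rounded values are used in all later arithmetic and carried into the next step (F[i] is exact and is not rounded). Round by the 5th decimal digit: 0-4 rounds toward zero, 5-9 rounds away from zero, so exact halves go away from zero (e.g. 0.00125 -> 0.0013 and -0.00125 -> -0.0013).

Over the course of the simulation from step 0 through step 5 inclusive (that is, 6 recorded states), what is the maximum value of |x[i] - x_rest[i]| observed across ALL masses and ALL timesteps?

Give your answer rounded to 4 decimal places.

Step 0: x=[4.0000 14.0000 20.0000] v=[0.0000 0.0000 0.0000]
Step 1: x=[4.6400 13.3600 20.0000] v=[3.2000 -3.2000 0.0000]
Step 2: x=[5.7152 12.3872 19.8976] v=[5.3760 -4.8640 -0.5120]
Step 3: x=[6.8979 11.5485 19.5535] v=[5.9136 -4.1933 -1.7203]
Step 4: x=[7.8647 11.2465 18.8886] v=[4.8341 -1.5098 -3.3243]
Step 5: x=[8.4126 11.6262 17.9610] v=[2.7395 1.8984 -4.6380]
Max displacement = 2.4126

Answer: 2.4126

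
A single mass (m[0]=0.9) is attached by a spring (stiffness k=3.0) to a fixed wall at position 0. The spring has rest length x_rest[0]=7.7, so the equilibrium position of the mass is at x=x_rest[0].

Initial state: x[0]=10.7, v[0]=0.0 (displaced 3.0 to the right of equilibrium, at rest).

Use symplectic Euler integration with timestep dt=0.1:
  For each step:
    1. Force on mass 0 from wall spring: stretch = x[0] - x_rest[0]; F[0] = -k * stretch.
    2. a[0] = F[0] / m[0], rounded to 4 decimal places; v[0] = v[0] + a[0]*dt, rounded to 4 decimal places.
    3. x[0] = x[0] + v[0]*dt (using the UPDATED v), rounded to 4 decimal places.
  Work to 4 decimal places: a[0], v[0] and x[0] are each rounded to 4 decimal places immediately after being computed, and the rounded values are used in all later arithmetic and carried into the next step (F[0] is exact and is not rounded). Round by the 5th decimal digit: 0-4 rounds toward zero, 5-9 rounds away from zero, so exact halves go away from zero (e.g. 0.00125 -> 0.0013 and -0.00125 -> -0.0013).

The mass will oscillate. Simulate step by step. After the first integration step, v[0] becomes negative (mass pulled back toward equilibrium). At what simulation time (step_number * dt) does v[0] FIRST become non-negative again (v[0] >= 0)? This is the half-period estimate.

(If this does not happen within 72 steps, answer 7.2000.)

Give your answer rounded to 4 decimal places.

Answer: 1.8000

Derivation:
Step 0: x=[10.7000] v=[0.0000]
Step 1: x=[10.6000] v=[-1.0000]
Step 2: x=[10.4033] v=[-1.9667]
Step 3: x=[10.1165] v=[-2.8678]
Step 4: x=[9.7492] v=[-3.6733]
Step 5: x=[9.3136] v=[-4.3564]
Step 6: x=[8.8242] v=[-4.8943]
Step 7: x=[8.2973] v=[-5.2690]
Step 8: x=[7.7505] v=[-5.4681]
Step 9: x=[7.2020] v=[-5.4849]
Step 10: x=[6.6701] v=[-5.3189]
Step 11: x=[6.1725] v=[-4.9756]
Step 12: x=[5.7259] v=[-4.4664]
Step 13: x=[5.3451] v=[-3.8084]
Step 14: x=[5.0428] v=[-3.0234]
Step 15: x=[4.8290] v=[-2.1377]
Step 16: x=[4.7109] v=[-1.1807]
Step 17: x=[4.6925] v=[-0.1843]
Step 18: x=[4.7743] v=[0.8182]
First v>=0 after going negative at step 18, time=1.8000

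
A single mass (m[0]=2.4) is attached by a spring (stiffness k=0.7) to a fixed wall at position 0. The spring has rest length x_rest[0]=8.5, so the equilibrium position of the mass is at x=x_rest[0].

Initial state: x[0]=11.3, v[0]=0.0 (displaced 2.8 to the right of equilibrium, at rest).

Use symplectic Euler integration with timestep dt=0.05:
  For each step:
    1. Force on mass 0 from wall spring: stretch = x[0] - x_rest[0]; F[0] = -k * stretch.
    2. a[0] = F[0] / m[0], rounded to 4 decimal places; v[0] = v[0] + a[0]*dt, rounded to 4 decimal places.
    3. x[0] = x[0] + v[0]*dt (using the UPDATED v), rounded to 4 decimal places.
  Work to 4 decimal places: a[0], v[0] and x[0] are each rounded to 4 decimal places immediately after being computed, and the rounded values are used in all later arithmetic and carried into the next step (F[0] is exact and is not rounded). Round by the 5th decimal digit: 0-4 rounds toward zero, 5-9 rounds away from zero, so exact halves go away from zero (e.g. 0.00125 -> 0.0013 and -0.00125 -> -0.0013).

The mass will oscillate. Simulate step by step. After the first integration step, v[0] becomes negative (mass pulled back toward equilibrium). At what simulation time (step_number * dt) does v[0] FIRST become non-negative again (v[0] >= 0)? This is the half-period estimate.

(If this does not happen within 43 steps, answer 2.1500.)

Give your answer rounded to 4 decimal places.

Step 0: x=[11.3000] v=[0.0000]
Step 1: x=[11.2980] v=[-0.0408]
Step 2: x=[11.2939] v=[-0.0816]
Step 3: x=[11.2878] v=[-0.1223]
Step 4: x=[11.2797] v=[-0.1630]
Step 5: x=[11.2695] v=[-0.2035]
Step 6: x=[11.2573] v=[-0.2439]
Step 7: x=[11.2431] v=[-0.2841]
Step 8: x=[11.2269] v=[-0.3241]
Step 9: x=[11.2087] v=[-0.3639]
Step 10: x=[11.1885] v=[-0.4034]
Step 11: x=[11.1664] v=[-0.4426]
Step 12: x=[11.1423] v=[-0.4815]
Step 13: x=[11.1163] v=[-0.5200]
Step 14: x=[11.0884] v=[-0.5582]
Step 15: x=[11.0586] v=[-0.5960]
Step 16: x=[11.0269] v=[-0.6333]
Step 17: x=[10.9934] v=[-0.6702]
Step 18: x=[10.9581] v=[-0.7066]
Step 19: x=[10.9210] v=[-0.7424]
Step 20: x=[10.8821] v=[-0.7777]
Step 21: x=[10.8415] v=[-0.8124]
Step 22: x=[10.7992] v=[-0.8465]
Step 23: x=[10.7552] v=[-0.8800]
Step 24: x=[10.7096] v=[-0.9129]
Step 25: x=[10.6623] v=[-0.9451]
Step 26: x=[10.6135] v=[-0.9766]
Step 27: x=[10.5631] v=[-1.0074]
Step 28: x=[10.5112] v=[-1.0375]
Step 29: x=[10.4579] v=[-1.0668]
Step 30: x=[10.4031] v=[-1.0954]
Step 31: x=[10.3469] v=[-1.1232]
Step 32: x=[10.2894] v=[-1.1501]
Step 33: x=[10.2306] v=[-1.1762]
Step 34: x=[10.1705] v=[-1.2014]
Step 35: x=[10.1092] v=[-1.2258]
Step 36: x=[10.0467] v=[-1.2493]
Step 37: x=[9.9831] v=[-1.2719]
Step 38: x=[9.9184] v=[-1.2935]
Step 39: x=[9.8527] v=[-1.3142]
Step 40: x=[9.7860] v=[-1.3339]
Step 41: x=[9.7184] v=[-1.3527]
Step 42: x=[9.6499] v=[-1.3705]
Step 43: x=[9.5805] v=[-1.3873]
v[0] did not become non-negative within 43 steps; using fallback time=2.1500

Answer: 2.1500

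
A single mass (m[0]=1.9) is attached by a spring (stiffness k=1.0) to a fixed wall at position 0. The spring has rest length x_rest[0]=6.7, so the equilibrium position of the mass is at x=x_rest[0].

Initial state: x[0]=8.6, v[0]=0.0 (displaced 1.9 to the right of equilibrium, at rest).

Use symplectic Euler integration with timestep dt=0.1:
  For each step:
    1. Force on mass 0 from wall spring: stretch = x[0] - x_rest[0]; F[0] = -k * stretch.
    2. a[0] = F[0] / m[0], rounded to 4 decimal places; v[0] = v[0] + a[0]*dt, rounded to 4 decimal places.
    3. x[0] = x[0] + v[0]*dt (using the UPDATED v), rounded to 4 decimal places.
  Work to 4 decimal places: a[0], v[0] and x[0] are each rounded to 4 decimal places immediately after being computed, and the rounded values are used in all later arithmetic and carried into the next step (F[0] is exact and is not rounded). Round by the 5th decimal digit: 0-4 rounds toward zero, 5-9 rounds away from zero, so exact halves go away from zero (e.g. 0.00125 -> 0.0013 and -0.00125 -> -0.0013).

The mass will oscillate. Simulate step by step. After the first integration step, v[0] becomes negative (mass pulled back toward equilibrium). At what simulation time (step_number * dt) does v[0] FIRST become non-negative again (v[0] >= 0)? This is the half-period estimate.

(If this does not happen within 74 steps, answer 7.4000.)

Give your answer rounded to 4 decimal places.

Step 0: x=[8.6000] v=[0.0000]
Step 1: x=[8.5900] v=[-0.1000]
Step 2: x=[8.5701] v=[-0.1995]
Step 3: x=[8.5403] v=[-0.2979]
Step 4: x=[8.5008] v=[-0.3948]
Step 5: x=[8.4518] v=[-0.4896]
Step 6: x=[8.3936] v=[-0.5818]
Step 7: x=[8.3265] v=[-0.6709]
Step 8: x=[8.2509] v=[-0.7565]
Step 9: x=[8.1671] v=[-0.8381]
Step 10: x=[8.0756] v=[-0.9153]
Step 11: x=[7.9768] v=[-0.9877]
Step 12: x=[7.8713] v=[-1.0549]
Step 13: x=[7.7596] v=[-1.1166]
Step 14: x=[7.6424] v=[-1.1724]
Step 15: x=[7.5202] v=[-1.2220]
Step 16: x=[7.3937] v=[-1.2652]
Step 17: x=[7.2635] v=[-1.3017]
Step 18: x=[7.1304] v=[-1.3314]
Step 19: x=[6.9950] v=[-1.3541]
Step 20: x=[6.8580] v=[-1.3696]
Step 21: x=[6.7202] v=[-1.3779]
Step 22: x=[6.5823] v=[-1.3790]
Step 23: x=[6.4450] v=[-1.3728]
Step 24: x=[6.3091] v=[-1.3594]
Step 25: x=[6.1752] v=[-1.3388]
Step 26: x=[6.0441] v=[-1.3112]
Step 27: x=[5.9164] v=[-1.2767]
Step 28: x=[5.7929] v=[-1.2355]
Step 29: x=[5.6741] v=[-1.1878]
Step 30: x=[5.5607] v=[-1.1338]
Step 31: x=[5.4533] v=[-1.0738]
Step 32: x=[5.3525] v=[-1.0082]
Step 33: x=[5.2588] v=[-0.9373]
Step 34: x=[5.1727] v=[-0.8615]
Step 35: x=[5.0946] v=[-0.7811]
Step 36: x=[5.0249] v=[-0.6966]
Step 37: x=[4.9641] v=[-0.6084]
Step 38: x=[4.9124] v=[-0.5170]
Step 39: x=[4.8701] v=[-0.4229]
Step 40: x=[4.8374] v=[-0.3266]
Step 41: x=[4.8145] v=[-0.2286]
Step 42: x=[4.8016] v=[-0.1294]
Step 43: x=[4.7987] v=[-0.0295]
Step 44: x=[4.8058] v=[0.0706]
First v>=0 after going negative at step 44, time=4.4000

Answer: 4.4000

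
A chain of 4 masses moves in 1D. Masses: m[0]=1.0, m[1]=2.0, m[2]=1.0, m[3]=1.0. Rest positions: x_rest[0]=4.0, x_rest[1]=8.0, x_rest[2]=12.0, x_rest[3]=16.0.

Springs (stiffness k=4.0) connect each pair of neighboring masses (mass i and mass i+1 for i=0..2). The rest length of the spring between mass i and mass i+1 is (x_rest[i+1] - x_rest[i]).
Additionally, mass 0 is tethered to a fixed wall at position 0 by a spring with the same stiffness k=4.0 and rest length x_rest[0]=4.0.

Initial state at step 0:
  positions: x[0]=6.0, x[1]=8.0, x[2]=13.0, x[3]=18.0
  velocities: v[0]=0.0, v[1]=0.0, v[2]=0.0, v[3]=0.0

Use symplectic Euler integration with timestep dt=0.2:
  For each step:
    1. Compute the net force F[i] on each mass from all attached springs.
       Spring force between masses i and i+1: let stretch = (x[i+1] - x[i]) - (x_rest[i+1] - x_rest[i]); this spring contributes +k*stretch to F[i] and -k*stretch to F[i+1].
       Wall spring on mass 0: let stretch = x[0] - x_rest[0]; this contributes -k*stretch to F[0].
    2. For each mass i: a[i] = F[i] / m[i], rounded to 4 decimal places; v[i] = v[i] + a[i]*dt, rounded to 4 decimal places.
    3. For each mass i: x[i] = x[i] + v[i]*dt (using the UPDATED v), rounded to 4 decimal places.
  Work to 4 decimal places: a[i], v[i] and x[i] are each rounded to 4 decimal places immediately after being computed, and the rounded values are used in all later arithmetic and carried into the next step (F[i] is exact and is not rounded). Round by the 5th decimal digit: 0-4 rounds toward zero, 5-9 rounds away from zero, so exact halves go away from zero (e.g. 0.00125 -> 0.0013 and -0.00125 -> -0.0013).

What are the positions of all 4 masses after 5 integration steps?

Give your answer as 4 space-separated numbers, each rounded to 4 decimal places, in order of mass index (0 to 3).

Step 0: x=[6.0000 8.0000 13.0000 18.0000] v=[0.0000 0.0000 0.0000 0.0000]
Step 1: x=[5.3600 8.2400 13.0000 17.8400] v=[-3.2000 1.2000 0.0000 -0.8000]
Step 2: x=[4.3232 8.6304 13.0128 17.5456] v=[-5.1840 1.9520 0.0640 -1.4720]
Step 3: x=[3.2838 9.0268 13.0497 17.1660] v=[-5.1968 1.9821 0.1843 -1.8982]
Step 4: x=[2.6379 9.2856 13.1015 16.7678] v=[-3.2294 1.2941 0.2590 -1.9912]
Step 5: x=[2.6336 9.3179 13.1294 16.4230] v=[-0.0216 0.1614 0.1393 -1.7242]

Answer: 2.6336 9.3179 13.1294 16.4230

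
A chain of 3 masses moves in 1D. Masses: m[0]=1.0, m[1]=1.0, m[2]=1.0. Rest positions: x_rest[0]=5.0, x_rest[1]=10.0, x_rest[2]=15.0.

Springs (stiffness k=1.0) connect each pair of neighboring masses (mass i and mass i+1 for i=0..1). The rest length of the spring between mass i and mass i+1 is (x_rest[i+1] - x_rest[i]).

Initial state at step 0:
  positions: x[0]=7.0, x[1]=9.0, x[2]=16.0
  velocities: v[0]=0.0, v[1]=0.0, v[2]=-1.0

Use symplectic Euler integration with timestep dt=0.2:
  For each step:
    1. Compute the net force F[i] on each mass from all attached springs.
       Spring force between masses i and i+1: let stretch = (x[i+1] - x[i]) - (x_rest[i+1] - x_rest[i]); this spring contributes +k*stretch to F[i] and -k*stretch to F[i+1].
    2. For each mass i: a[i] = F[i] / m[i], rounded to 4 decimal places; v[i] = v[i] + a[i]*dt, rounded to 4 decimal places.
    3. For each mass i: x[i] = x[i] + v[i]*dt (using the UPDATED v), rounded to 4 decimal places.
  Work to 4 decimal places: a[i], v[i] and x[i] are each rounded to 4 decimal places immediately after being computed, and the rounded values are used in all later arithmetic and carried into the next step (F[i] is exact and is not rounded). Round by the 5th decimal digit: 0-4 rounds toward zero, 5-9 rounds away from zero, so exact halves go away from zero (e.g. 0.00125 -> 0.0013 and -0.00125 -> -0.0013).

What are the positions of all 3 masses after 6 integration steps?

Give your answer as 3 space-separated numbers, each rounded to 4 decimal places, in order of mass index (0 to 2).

Answer: 5.2438 11.5166 14.0397

Derivation:
Step 0: x=[7.0000 9.0000 16.0000] v=[0.0000 0.0000 -1.0000]
Step 1: x=[6.8800 9.2000 15.7200] v=[-0.6000 1.0000 -1.4000]
Step 2: x=[6.6528 9.5680 15.3792] v=[-1.1360 1.8400 -1.7040]
Step 3: x=[6.3422 10.0518 15.0060] v=[-1.5530 2.4192 -1.8662]
Step 4: x=[5.9800 10.5854 14.6346] v=[-1.8111 2.6681 -1.8570]
Step 5: x=[5.6020 11.0968 14.3012] v=[-1.8900 2.5569 -1.6668]
Step 6: x=[5.2438 11.5166 14.0397] v=[-1.7910 2.0988 -1.3077]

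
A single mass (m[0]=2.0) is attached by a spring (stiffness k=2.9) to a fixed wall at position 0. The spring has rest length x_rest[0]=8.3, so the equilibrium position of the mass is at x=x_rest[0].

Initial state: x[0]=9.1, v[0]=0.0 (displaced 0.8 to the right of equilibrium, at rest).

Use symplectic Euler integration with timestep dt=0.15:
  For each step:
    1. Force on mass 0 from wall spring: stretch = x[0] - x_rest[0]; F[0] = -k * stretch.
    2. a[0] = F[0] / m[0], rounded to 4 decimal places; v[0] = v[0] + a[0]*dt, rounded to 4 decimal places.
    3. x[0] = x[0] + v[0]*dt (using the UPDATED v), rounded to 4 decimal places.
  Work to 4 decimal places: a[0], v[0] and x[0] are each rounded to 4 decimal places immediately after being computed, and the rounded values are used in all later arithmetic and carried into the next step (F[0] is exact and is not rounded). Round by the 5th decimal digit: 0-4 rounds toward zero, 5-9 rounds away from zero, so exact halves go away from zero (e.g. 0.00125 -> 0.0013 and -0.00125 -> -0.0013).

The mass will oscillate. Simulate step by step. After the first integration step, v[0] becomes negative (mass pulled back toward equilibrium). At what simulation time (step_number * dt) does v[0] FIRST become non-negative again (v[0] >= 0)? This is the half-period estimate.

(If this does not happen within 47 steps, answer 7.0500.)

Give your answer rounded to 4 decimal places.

Answer: 2.7000

Derivation:
Step 0: x=[9.1000] v=[0.0000]
Step 1: x=[9.0739] v=[-0.1740]
Step 2: x=[9.0226] v=[-0.3423]
Step 3: x=[8.9477] v=[-0.4995]
Step 4: x=[8.8516] v=[-0.6404]
Step 5: x=[8.7375] v=[-0.7604]
Step 6: x=[8.6092] v=[-0.8556]
Step 7: x=[8.4708] v=[-0.9228]
Step 8: x=[8.3268] v=[-0.9600]
Step 9: x=[8.1819] v=[-0.9658]
Step 10: x=[8.0409] v=[-0.9401]
Step 11: x=[7.9083] v=[-0.8837]
Step 12: x=[7.7885] v=[-0.7985]
Step 13: x=[7.6854] v=[-0.6872]
Step 14: x=[7.6024] v=[-0.5535]
Step 15: x=[7.5421] v=[-0.4018]
Step 16: x=[7.5066] v=[-0.2370]
Step 17: x=[7.4969] v=[-0.0644]
Step 18: x=[7.5134] v=[0.1103]
First v>=0 after going negative at step 18, time=2.7000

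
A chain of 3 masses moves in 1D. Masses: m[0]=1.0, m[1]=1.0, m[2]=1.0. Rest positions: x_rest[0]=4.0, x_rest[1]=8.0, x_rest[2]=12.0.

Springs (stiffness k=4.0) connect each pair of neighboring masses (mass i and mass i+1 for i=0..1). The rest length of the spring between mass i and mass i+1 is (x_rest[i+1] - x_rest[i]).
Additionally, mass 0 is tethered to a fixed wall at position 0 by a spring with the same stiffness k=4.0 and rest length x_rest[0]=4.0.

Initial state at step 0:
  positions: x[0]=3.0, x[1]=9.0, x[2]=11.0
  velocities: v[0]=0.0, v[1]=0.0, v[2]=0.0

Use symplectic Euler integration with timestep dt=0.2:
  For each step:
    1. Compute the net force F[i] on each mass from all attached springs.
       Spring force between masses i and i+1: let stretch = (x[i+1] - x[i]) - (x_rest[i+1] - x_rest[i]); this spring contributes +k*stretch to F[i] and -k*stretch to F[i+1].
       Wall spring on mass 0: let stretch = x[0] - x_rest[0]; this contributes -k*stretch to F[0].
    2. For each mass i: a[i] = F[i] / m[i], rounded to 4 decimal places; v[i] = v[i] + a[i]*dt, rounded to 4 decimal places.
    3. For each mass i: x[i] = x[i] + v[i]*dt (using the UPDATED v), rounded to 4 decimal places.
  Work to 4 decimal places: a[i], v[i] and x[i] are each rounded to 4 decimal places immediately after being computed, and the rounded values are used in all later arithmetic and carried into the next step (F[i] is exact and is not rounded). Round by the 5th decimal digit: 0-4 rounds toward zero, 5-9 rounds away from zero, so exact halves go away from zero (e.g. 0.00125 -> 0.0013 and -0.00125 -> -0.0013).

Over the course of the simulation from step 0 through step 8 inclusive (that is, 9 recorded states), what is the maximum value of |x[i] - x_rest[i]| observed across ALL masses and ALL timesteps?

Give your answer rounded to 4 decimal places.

Step 0: x=[3.0000 9.0000 11.0000] v=[0.0000 0.0000 0.0000]
Step 1: x=[3.4800 8.3600 11.3200] v=[2.4000 -3.2000 1.6000]
Step 2: x=[4.1840 7.4128 11.8064] v=[3.5200 -4.7360 2.4320]
Step 3: x=[4.7352 6.6520 12.2298] v=[2.7558 -3.8042 2.1171]
Step 4: x=[4.8354 6.4769 12.4008] v=[0.5011 -0.8754 0.8549]
Step 5: x=[4.4246 6.9870 12.2640] v=[-2.0540 2.5505 -0.6842]
Step 6: x=[3.7158 7.9314 11.9228] v=[-3.5438 4.7222 -1.7058]
Step 7: x=[3.0870 8.8400 11.5830] v=[-3.1440 4.5428 -1.6989]
Step 8: x=[2.8848 9.2670 11.4443] v=[-1.0112 2.1348 -0.6933]
Max displacement = 1.5231

Answer: 1.5231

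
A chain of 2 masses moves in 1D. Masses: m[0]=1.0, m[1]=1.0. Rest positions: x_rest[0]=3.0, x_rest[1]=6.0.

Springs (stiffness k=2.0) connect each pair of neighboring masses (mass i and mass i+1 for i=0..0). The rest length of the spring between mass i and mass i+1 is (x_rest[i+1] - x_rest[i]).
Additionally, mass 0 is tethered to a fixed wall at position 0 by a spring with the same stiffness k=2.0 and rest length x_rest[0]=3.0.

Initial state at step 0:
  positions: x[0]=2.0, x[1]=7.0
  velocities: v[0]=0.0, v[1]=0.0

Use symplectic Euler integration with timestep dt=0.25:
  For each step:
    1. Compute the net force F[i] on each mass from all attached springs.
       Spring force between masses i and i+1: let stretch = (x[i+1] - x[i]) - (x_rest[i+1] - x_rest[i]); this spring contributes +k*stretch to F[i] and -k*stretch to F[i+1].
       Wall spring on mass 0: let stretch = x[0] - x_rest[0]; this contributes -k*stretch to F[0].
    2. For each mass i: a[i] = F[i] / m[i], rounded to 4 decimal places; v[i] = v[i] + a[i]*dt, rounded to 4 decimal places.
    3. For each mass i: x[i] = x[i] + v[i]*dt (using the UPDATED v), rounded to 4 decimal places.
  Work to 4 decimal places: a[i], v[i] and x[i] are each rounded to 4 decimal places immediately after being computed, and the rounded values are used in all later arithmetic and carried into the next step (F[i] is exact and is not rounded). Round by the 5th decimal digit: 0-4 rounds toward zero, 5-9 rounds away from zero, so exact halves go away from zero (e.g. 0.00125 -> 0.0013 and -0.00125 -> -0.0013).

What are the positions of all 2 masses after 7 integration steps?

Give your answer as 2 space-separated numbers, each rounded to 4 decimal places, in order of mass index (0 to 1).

Answer: 3.4195 5.7134

Derivation:
Step 0: x=[2.0000 7.0000] v=[0.0000 0.0000]
Step 1: x=[2.3750 6.7500] v=[1.5000 -1.0000]
Step 2: x=[3.0000 6.3281] v=[2.5000 -1.6875]
Step 3: x=[3.6660 5.8652] v=[2.6641 -1.8516]
Step 4: x=[4.1487 5.5024] v=[1.9307 -1.4512]
Step 5: x=[4.2820 5.3454] v=[0.5332 -0.6281]
Step 6: x=[4.0130 5.4305] v=[-1.0761 0.3402]
Step 7: x=[3.4195 5.7134] v=[-2.3739 1.1315]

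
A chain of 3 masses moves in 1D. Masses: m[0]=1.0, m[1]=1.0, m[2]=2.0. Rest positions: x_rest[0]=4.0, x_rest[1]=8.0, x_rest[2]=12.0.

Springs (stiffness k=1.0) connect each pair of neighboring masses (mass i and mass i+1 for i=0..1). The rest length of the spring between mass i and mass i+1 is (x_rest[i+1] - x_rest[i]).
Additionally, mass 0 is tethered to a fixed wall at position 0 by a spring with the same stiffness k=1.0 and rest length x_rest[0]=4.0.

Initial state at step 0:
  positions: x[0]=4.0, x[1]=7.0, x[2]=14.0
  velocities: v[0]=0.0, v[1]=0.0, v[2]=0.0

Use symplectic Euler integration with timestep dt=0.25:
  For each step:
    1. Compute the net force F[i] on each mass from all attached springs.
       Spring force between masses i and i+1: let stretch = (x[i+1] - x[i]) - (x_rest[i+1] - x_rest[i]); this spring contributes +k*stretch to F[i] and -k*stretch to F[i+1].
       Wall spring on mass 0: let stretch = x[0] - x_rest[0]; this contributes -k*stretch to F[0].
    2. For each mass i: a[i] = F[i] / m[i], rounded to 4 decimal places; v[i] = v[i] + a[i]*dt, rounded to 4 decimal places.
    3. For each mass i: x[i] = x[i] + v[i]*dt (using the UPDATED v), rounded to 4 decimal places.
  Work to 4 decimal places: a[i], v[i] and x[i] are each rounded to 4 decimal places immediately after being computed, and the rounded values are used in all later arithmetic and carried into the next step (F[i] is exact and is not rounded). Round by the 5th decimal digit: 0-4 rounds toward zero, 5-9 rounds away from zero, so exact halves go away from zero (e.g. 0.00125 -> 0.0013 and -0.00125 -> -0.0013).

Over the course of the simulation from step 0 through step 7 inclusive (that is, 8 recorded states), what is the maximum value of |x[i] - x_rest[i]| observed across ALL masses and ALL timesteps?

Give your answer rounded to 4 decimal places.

Answer: 2.1507

Derivation:
Step 0: x=[4.0000 7.0000 14.0000] v=[0.0000 0.0000 0.0000]
Step 1: x=[3.9375 7.2500 13.9063] v=[-0.2500 1.0000 -0.3750]
Step 2: x=[3.8359 7.7090 13.7295] v=[-0.4063 1.8360 -0.7071]
Step 3: x=[3.7367 8.3022 13.4896] v=[-0.3970 2.3729 -0.9597]
Step 4: x=[3.6893 8.9343 13.2126] v=[-0.1898 2.5284 -1.1081]
Step 5: x=[3.7391 9.5060 12.9269] v=[0.1991 2.2867 -1.1429]
Step 6: x=[3.9156 9.9311 12.6593] v=[0.7061 1.7002 -1.0705]
Step 7: x=[4.2234 10.1507 12.4314] v=[1.2311 0.8784 -0.9115]
Max displacement = 2.1507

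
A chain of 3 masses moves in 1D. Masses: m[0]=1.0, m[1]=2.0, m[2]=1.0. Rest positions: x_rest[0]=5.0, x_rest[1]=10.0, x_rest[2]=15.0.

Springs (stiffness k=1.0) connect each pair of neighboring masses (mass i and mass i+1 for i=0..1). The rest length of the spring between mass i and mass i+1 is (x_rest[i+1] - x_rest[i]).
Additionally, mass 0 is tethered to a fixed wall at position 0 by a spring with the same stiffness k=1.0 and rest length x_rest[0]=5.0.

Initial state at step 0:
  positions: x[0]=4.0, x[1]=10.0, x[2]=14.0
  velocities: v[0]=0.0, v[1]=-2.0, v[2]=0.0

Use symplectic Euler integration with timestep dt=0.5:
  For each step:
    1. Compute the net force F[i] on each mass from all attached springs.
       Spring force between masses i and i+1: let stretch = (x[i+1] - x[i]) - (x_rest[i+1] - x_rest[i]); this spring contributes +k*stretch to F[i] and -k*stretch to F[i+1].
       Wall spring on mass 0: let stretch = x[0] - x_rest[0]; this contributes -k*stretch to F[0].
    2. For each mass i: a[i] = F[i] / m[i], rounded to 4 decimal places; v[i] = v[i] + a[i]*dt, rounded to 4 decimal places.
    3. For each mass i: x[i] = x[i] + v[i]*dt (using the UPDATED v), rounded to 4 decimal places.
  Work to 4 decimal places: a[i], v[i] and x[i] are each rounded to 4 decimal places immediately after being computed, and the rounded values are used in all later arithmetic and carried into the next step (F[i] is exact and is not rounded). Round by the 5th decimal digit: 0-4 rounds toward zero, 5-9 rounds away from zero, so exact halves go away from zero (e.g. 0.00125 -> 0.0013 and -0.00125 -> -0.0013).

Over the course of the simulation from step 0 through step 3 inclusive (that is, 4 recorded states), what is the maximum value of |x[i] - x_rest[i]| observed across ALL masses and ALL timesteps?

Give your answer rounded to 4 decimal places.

Answer: 2.9374

Derivation:
Step 0: x=[4.0000 10.0000 14.0000] v=[0.0000 -2.0000 0.0000]
Step 1: x=[4.5000 8.7500 14.2500] v=[1.0000 -2.5000 0.5000]
Step 2: x=[4.9375 7.6563 14.3750] v=[0.8750 -2.1875 0.2500]
Step 3: x=[4.8203 7.0626 14.0703] v=[-0.2344 -1.1875 -0.6094]
Max displacement = 2.9374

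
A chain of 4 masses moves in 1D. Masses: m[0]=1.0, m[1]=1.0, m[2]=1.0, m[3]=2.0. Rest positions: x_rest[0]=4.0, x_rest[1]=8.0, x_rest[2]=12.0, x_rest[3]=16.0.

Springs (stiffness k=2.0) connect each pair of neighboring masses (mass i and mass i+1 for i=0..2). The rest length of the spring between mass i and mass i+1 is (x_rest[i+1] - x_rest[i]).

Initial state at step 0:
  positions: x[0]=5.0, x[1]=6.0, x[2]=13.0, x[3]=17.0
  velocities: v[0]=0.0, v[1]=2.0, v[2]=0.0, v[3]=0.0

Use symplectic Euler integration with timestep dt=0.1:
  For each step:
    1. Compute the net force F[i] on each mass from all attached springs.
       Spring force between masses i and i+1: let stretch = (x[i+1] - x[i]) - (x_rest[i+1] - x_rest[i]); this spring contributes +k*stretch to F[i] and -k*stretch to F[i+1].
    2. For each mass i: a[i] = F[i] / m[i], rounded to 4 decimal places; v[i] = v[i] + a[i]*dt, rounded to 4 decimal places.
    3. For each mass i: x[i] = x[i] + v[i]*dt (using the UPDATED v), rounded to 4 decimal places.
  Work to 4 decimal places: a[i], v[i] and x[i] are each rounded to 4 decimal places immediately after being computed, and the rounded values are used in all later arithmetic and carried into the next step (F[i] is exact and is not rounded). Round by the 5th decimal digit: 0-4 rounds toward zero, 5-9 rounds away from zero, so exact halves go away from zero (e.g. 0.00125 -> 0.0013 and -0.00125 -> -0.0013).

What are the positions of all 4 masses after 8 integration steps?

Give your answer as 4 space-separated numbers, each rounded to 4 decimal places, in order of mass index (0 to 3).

Answer: 3.7827 10.0440 11.9613 16.9060

Derivation:
Step 0: x=[5.0000 6.0000 13.0000 17.0000] v=[0.0000 2.0000 0.0000 0.0000]
Step 1: x=[4.9400 6.3200 12.9400 17.0000] v=[-0.6000 3.2000 -0.6000 0.0000]
Step 2: x=[4.8276 6.7448 12.8288 16.9994] v=[-1.1240 4.2480 -1.1120 -0.0060]
Step 3: x=[4.6735 7.2529 12.6793 16.9971] v=[-1.5406 5.0814 -1.4947 -0.0231]
Step 4: x=[4.4910 7.8180 12.5077 16.9916] v=[-1.8247 5.6508 -1.7164 -0.0549]
Step 5: x=[4.2951 8.4103 12.3319 16.9813] v=[-1.9593 5.9233 -1.7576 -0.1033]
Step 6: x=[4.1015 8.9988 12.1707 16.9645] v=[-1.9363 5.8846 -1.6120 -0.1682]
Step 7: x=[3.9258 9.5528 12.0419 16.9397] v=[-1.7568 5.5395 -1.2876 -0.2476]
Step 8: x=[3.7827 10.0440 11.9613 16.9060] v=[-1.4314 4.9119 -0.8059 -0.3374]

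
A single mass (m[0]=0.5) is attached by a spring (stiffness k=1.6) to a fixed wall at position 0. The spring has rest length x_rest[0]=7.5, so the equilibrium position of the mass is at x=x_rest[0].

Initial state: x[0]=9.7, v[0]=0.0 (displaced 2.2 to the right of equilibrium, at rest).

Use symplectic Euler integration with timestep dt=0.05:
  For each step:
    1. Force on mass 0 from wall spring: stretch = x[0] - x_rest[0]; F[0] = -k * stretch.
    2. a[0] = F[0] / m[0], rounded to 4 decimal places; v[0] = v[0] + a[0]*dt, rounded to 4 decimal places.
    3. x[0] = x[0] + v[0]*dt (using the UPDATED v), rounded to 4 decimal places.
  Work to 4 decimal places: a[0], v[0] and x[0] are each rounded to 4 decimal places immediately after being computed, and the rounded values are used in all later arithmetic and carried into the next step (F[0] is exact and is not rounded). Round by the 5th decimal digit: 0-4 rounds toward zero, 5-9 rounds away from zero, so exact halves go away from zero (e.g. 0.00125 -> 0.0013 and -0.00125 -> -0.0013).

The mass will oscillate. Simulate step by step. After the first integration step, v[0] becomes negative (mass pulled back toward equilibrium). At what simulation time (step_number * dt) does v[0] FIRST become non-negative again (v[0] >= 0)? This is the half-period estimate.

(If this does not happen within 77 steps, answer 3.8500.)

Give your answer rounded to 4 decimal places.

Step 0: x=[9.7000] v=[0.0000]
Step 1: x=[9.6824] v=[-0.3520]
Step 2: x=[9.6473] v=[-0.7012]
Step 3: x=[9.5951] v=[-1.0448]
Step 4: x=[9.5261] v=[-1.3800]
Step 5: x=[9.4409] v=[-1.7042]
Step 6: x=[9.3402] v=[-2.0147]
Step 7: x=[9.2247] v=[-2.3091]
Step 8: x=[9.0954] v=[-2.5851]
Step 9: x=[8.9534] v=[-2.8404]
Step 10: x=[8.7998] v=[-3.0729]
Step 11: x=[8.6358] v=[-3.2809]
Step 12: x=[8.4627] v=[-3.4626]
Step 13: x=[8.2819] v=[-3.6166]
Step 14: x=[8.0948] v=[-3.7417]
Step 15: x=[7.9030] v=[-3.8369]
Step 16: x=[7.7079] v=[-3.9014]
Step 17: x=[7.5112] v=[-3.9347]
Step 18: x=[7.3144] v=[-3.9365]
Step 19: x=[7.1191] v=[-3.9068]
Step 20: x=[6.9268] v=[-3.8459]
Step 21: x=[6.7391] v=[-3.7542]
Step 22: x=[6.5575] v=[-3.6325]
Step 23: x=[6.3834] v=[-3.4817]
Step 24: x=[6.2183] v=[-3.3030]
Step 25: x=[6.0634] v=[-3.0979]
Step 26: x=[5.9200] v=[-2.8680]
Step 27: x=[5.7892] v=[-2.6152]
Step 28: x=[5.6721] v=[-2.3415]
Step 29: x=[5.5697] v=[-2.0490]
Step 30: x=[5.4827] v=[-1.7402]
Step 31: x=[5.4118] v=[-1.4174]
Step 32: x=[5.3576] v=[-1.0833]
Step 33: x=[5.3206] v=[-0.7405]
Step 34: x=[5.3010] v=[-0.3918]
Step 35: x=[5.2990] v=[-0.0400]
Step 36: x=[5.3146] v=[0.3122]
First v>=0 after going negative at step 36, time=1.8000

Answer: 1.8000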